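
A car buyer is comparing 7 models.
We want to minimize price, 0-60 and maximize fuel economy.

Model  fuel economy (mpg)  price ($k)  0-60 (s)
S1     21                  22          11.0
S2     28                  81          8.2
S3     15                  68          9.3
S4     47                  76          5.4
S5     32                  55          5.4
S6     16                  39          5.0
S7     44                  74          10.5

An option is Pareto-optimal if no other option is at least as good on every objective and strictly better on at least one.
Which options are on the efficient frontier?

S1, S4, S5, S6, S7

S1: not dominated (best price).
S2: dominated by S4 (fuel economy 47≥28, price 76≤81, 0-60 5.4≤8.2).
S3: dominated by S5 (fuel economy 32≥15, price 55≤68, 0-60 5.4≤9.3).
S4: not dominated (best fuel economy).
S5: not dominated.
S6: not dominated (best 0-60).
S7: not dominated.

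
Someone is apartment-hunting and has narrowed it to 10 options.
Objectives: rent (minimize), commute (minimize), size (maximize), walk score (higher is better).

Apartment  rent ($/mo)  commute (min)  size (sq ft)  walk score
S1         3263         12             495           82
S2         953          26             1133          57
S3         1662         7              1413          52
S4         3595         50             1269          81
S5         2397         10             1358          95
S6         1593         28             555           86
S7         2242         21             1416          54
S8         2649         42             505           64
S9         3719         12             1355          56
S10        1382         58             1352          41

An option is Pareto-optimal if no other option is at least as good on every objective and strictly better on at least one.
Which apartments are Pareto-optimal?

S2, S3, S5, S6, S7, S10

S1: dominated by S5 (rent 2397≤3263, commute 10≤12, size 1358≥495, walk score 95≥82).
S2: not dominated (best rent).
S3: not dominated (best commute).
S4: dominated by S5 (rent 2397≤3595, commute 10≤50, size 1358≥1269, walk score 95≥81).
S5: not dominated (best walk score).
S6: not dominated.
S7: not dominated (best size).
S8: dominated by S5 (rent 2397≤2649, commute 10≤42, size 1358≥505, walk score 95≥64).
S9: dominated by S5 (rent 2397≤3719, commute 10≤12, size 1358≥1355, walk score 95≥56).
S10: not dominated.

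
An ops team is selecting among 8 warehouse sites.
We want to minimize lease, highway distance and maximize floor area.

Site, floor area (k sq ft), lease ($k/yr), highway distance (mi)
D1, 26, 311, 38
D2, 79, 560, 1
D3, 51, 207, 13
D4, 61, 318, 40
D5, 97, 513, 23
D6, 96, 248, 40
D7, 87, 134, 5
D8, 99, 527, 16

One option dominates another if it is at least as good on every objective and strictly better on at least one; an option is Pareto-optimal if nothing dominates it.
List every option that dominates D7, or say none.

none

D1: worse on floor area (26 vs 87).
D2: worse on floor area (79 vs 87).
D3: worse on floor area (51 vs 87).
D4: worse on floor area (61 vs 87).
D5: worse on lease (513 vs 134).
D6: worse on lease (248 vs 134).
D8: worse on lease (527 vs 134).
No option dominates D7.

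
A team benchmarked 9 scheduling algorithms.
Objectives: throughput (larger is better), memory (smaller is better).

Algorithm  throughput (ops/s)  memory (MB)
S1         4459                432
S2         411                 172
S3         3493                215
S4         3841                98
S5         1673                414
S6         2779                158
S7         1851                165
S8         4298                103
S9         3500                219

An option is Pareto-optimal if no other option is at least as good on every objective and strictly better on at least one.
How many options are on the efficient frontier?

3

S1: not dominated (best throughput).
S2: dominated by S4 (throughput 3841≥411, memory 98≤172).
S3: dominated by S4 (throughput 3841≥3493, memory 98≤215).
S4: not dominated (best memory).
S5: dominated by S3 (throughput 3493≥1673, memory 215≤414).
S6: dominated by S4 (throughput 3841≥2779, memory 98≤158).
S7: dominated by S4 (throughput 3841≥1851, memory 98≤165).
S8: not dominated.
S9: dominated by S4 (throughput 3841≥3500, memory 98≤219).
Pareto-optimal: S1, S4, S8 → 3.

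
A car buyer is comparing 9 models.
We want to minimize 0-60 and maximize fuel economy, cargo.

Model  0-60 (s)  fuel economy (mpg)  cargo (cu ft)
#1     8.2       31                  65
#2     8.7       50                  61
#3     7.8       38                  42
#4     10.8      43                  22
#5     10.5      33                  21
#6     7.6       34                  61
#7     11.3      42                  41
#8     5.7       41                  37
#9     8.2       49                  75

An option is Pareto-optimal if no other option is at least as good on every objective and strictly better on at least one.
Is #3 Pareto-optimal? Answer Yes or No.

#1: worse on 0-60 (8.2 vs 7.8).
#2: worse on 0-60 (8.7 vs 7.8).
#4: worse on 0-60 (10.8 vs 7.8).
#5: worse on 0-60 (10.5 vs 7.8).
#6: worse on fuel economy (34 vs 38).
#7: worse on 0-60 (11.3 vs 7.8).
#8: worse on cargo (37 vs 42).
#9: worse on 0-60 (8.2 vs 7.8).
No option is at least as good as #3 on every objective and strictly better on one.

Yes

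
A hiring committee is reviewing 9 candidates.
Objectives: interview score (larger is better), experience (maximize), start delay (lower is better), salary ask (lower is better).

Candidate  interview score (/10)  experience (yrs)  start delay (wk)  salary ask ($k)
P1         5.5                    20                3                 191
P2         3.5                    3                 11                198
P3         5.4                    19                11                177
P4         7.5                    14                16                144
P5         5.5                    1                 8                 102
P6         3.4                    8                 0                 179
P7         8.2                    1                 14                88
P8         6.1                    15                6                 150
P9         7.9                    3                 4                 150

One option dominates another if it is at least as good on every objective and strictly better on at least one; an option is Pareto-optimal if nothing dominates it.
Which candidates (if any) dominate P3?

none

P1: worse on salary ask (191 vs 177).
P2: worse on interview score (3.5 vs 5.4).
P4: worse on experience (14 vs 19).
P5: worse on experience (1 vs 19).
P6: worse on interview score (3.4 vs 5.4).
P7: worse on experience (1 vs 19).
P8: worse on experience (15 vs 19).
P9: worse on experience (3 vs 19).
No option dominates P3.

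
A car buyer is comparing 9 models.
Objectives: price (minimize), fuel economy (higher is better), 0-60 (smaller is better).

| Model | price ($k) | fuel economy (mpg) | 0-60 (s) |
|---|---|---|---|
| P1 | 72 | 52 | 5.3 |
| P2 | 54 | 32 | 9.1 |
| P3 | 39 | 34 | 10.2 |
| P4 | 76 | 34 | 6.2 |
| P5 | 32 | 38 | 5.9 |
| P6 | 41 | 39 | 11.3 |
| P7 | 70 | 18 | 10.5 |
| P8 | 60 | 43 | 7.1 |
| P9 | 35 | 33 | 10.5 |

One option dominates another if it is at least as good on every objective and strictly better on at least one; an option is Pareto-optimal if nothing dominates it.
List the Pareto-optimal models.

P1, P5, P6, P8

P1: not dominated (best fuel economy).
P2: dominated by P5 (price 32≤54, fuel economy 38≥32, 0-60 5.9≤9.1).
P3: dominated by P5 (price 32≤39, fuel economy 38≥34, 0-60 5.9≤10.2).
P4: dominated by P1 (price 72≤76, fuel economy 52≥34, 0-60 5.3≤6.2).
P5: not dominated (best price).
P6: not dominated.
P7: dominated by P2 (price 54≤70, fuel economy 32≥18, 0-60 9.1≤10.5).
P8: not dominated.
P9: dominated by P5 (price 32≤35, fuel economy 38≥33, 0-60 5.9≤10.5).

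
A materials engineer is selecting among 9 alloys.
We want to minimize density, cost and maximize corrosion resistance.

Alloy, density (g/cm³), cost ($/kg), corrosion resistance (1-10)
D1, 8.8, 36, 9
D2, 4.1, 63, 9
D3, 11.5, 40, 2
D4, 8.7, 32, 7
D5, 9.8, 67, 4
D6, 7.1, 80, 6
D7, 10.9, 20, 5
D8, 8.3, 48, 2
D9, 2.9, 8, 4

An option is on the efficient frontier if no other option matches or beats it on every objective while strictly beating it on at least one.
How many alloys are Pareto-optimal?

5

D1: not dominated.
D2: not dominated.
D3: dominated by D1 (density 8.8≤11.5, cost 36≤40, corrosion resistance 9≥2).
D4: not dominated.
D5: dominated by D1 (density 8.8≤9.8, cost 36≤67, corrosion resistance 9≥4).
D6: dominated by D2 (density 4.1≤7.1, cost 63≤80, corrosion resistance 9≥6).
D7: not dominated.
D8: dominated by D9 (density 2.9≤8.3, cost 8≤48, corrosion resistance 4≥2).
D9: not dominated (best density).
Pareto-optimal: D1, D2, D4, D7, D9 → 5.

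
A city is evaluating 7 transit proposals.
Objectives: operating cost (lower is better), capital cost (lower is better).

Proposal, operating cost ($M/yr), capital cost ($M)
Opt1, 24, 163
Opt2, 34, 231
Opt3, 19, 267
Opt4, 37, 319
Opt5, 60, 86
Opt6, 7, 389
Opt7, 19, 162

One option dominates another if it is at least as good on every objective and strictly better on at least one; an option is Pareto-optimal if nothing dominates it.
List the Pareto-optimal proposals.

Opt5, Opt6, Opt7

Opt1: dominated by Opt7 (operating cost 19≤24, capital cost 162≤163).
Opt2: dominated by Opt1 (operating cost 24≤34, capital cost 163≤231).
Opt3: dominated by Opt7 (operating cost 19≤19, capital cost 162≤267).
Opt4: dominated by Opt1 (operating cost 24≤37, capital cost 163≤319).
Opt5: not dominated (best capital cost).
Opt6: not dominated (best operating cost).
Opt7: not dominated.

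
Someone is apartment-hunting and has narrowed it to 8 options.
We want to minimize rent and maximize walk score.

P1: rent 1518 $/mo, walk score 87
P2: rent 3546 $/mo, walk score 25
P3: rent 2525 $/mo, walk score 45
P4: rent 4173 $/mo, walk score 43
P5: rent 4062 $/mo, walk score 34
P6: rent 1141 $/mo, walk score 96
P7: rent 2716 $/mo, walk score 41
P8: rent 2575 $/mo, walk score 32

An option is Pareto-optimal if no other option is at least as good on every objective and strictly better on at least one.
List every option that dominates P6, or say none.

none

P1: worse on rent (1518 vs 1141).
P2: worse on rent (3546 vs 1141).
P3: worse on rent (2525 vs 1141).
P4: worse on rent (4173 vs 1141).
P5: worse on rent (4062 vs 1141).
P7: worse on rent (2716 vs 1141).
P8: worse on rent (2575 vs 1141).
No option dominates P6.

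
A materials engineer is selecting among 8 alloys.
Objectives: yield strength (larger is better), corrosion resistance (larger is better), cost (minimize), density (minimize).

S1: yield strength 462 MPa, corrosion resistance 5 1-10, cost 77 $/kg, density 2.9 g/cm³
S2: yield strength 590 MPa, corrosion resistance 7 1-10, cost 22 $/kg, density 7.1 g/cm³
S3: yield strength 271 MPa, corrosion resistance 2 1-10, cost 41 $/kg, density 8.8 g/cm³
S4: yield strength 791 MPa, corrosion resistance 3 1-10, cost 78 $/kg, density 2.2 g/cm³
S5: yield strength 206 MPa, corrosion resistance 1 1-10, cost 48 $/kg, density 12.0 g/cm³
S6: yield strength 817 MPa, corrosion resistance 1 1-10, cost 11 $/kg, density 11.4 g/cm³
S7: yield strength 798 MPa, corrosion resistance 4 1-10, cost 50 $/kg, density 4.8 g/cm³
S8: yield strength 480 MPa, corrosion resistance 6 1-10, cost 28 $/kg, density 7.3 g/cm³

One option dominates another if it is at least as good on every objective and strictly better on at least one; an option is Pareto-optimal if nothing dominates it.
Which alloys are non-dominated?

S1: not dominated.
S2: not dominated (best corrosion resistance).
S3: dominated by S2 (yield strength 590≥271, corrosion resistance 7≥2, cost 22≤41, density 7.1≤8.8).
S4: not dominated (best density).
S5: dominated by S2 (yield strength 590≥206, corrosion resistance 7≥1, cost 22≤48, density 7.1≤12.0).
S6: not dominated (best yield strength).
S7: not dominated.
S8: dominated by S2 (yield strength 590≥480, corrosion resistance 7≥6, cost 22≤28, density 7.1≤7.3).

S1, S2, S4, S6, S7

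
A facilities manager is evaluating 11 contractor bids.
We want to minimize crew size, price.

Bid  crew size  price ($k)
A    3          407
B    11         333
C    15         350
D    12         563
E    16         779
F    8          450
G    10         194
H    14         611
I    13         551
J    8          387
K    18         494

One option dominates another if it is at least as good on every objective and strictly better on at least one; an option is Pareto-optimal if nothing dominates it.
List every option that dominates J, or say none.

A: worse on price (407 vs 387).
B: worse on crew size (11 vs 8).
C: worse on crew size (15 vs 8).
D: worse on crew size (12 vs 8).
E: worse on crew size (16 vs 8).
F: worse on price (450 vs 387).
G: worse on crew size (10 vs 8).
H: worse on crew size (14 vs 8).
I: worse on crew size (13 vs 8).
K: worse on crew size (18 vs 8).
No option dominates J.

none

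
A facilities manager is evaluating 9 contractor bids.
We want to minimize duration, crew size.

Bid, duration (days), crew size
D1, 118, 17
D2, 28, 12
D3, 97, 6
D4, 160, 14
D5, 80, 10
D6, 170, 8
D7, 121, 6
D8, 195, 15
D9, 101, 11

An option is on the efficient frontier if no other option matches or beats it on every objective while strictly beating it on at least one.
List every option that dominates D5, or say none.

none

D1: worse on duration (118 vs 80).
D2: worse on crew size (12 vs 10).
D3: worse on duration (97 vs 80).
D4: worse on duration (160 vs 80).
D6: worse on duration (170 vs 80).
D7: worse on duration (121 vs 80).
D8: worse on duration (195 vs 80).
D9: worse on duration (101 vs 80).
No option dominates D5.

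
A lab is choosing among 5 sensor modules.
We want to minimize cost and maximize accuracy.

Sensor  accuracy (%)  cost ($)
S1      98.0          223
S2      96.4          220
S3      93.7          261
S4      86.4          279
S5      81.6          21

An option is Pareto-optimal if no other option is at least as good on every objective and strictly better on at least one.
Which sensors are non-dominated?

S1, S2, S5

S1: not dominated (best accuracy).
S2: not dominated.
S3: dominated by S1 (accuracy 98.0≥93.7, cost 223≤261).
S4: dominated by S1 (accuracy 98.0≥86.4, cost 223≤279).
S5: not dominated (best cost).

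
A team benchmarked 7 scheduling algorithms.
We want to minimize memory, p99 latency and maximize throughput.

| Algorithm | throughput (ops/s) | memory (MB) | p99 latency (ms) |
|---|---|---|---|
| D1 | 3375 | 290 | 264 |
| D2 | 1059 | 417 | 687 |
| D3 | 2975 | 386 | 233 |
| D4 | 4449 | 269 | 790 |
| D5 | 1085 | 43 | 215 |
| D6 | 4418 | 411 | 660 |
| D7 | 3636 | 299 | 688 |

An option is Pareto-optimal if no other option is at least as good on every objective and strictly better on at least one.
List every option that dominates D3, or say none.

D1: worse on p99 latency (264 vs 233).
D2: worse on throughput (1059 vs 2975).
D4: worse on p99 latency (790 vs 233).
D5: worse on throughput (1085 vs 2975).
D6: worse on memory (411 vs 386).
D7: worse on p99 latency (688 vs 233).
No option dominates D3.

none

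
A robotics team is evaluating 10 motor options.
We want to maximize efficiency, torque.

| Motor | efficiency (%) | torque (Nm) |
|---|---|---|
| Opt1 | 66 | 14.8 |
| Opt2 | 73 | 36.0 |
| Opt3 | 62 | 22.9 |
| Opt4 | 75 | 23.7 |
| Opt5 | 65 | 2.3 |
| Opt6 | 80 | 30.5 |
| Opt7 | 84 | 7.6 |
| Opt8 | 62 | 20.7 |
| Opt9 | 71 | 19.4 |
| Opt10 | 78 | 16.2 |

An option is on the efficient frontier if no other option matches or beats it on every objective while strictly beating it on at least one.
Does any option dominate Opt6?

Opt1: worse on efficiency (66 vs 80).
Opt2: worse on efficiency (73 vs 80).
Opt3: worse on efficiency (62 vs 80).
Opt4: worse on efficiency (75 vs 80).
Opt5: worse on efficiency (65 vs 80).
Opt7: worse on torque (7.6 vs 30.5).
Opt8: worse on efficiency (62 vs 80).
Opt9: worse on efficiency (71 vs 80).
Opt10: worse on efficiency (78 vs 80).
No option is at least as good as Opt6 on every objective and strictly better on one.

No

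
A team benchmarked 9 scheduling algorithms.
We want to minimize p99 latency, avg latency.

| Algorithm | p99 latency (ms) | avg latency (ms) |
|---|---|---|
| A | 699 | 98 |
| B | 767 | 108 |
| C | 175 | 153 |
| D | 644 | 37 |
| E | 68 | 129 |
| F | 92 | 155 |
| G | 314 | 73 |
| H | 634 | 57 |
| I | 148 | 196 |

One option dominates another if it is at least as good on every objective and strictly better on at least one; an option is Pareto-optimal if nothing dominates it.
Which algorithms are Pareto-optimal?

A: dominated by D (p99 latency 644≤699, avg latency 37≤98).
B: dominated by A (p99 latency 699≤767, avg latency 98≤108).
C: dominated by E (p99 latency 68≤175, avg latency 129≤153).
D: not dominated (best avg latency).
E: not dominated (best p99 latency).
F: dominated by E (p99 latency 68≤92, avg latency 129≤155).
G: not dominated.
H: not dominated.
I: dominated by E (p99 latency 68≤148, avg latency 129≤196).

D, E, G, H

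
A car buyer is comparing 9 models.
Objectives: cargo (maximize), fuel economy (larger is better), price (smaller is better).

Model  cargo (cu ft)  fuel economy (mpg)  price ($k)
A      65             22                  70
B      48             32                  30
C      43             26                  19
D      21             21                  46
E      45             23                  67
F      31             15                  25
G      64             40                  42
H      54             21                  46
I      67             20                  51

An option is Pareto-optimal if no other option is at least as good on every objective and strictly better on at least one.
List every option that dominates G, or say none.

A: worse on fuel economy (22 vs 40).
B: worse on cargo (48 vs 64).
C: worse on cargo (43 vs 64).
D: worse on cargo (21 vs 64).
E: worse on cargo (45 vs 64).
F: worse on cargo (31 vs 64).
H: worse on cargo (54 vs 64).
I: worse on fuel economy (20 vs 40).
No option dominates G.

none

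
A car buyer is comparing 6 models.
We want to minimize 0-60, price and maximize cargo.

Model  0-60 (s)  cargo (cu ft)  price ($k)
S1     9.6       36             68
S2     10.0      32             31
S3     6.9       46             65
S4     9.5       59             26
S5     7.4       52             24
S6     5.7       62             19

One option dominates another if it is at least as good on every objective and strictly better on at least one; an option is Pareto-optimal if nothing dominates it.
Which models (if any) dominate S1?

S3: 0-60 6.9≤9.6, cargo 46≥36, price 65≤68 — dominates S1.
S4: 0-60 9.5≤9.6, cargo 59≥36, price 26≤68 — dominates S1.
S5: 0-60 7.4≤9.6, cargo 52≥36, price 24≤68 — dominates S1.
S6: 0-60 5.7≤9.6, cargo 62≥36, price 19≤68 — dominates S1.
Others (S2) are each worse than S1 on at least one objective.

S3, S4, S5, S6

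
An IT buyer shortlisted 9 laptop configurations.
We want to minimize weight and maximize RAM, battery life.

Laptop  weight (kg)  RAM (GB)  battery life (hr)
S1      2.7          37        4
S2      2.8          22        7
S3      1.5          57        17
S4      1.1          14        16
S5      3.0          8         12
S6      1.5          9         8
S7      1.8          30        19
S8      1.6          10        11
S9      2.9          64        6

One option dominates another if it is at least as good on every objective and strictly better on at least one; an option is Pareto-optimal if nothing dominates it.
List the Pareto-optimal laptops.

S3, S4, S7, S9

S1: dominated by S3 (weight 1.5≤2.7, RAM 57≥37, battery life 17≥4).
S2: dominated by S3 (weight 1.5≤2.8, RAM 57≥22, battery life 17≥7).
S3: not dominated.
S4: not dominated (best weight).
S5: dominated by S3 (weight 1.5≤3.0, RAM 57≥8, battery life 17≥12).
S6: dominated by S3 (weight 1.5≤1.5, RAM 57≥9, battery life 17≥8).
S7: not dominated (best battery life).
S8: dominated by S3 (weight 1.5≤1.6, RAM 57≥10, battery life 17≥11).
S9: not dominated (best RAM).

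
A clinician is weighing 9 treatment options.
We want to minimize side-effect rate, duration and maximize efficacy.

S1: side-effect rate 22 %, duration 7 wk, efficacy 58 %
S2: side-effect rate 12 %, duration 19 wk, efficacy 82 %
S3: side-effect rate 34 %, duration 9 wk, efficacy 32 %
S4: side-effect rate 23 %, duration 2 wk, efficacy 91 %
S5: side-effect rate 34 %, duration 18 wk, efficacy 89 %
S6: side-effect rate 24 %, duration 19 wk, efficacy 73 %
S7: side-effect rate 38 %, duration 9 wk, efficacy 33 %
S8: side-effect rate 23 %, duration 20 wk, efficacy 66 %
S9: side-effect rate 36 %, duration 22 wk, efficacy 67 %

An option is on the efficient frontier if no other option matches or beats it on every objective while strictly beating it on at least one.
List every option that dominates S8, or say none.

S2: side-effect rate 12≤23, duration 19≤20, efficacy 82≥66 — dominates S8.
S4: side-effect rate 23≤23, duration 2≤20, efficacy 91≥66 — dominates S8.
Others (S1, S3, S5, S6, S7, S9) are each worse than S8 on at least one objective.

S2, S4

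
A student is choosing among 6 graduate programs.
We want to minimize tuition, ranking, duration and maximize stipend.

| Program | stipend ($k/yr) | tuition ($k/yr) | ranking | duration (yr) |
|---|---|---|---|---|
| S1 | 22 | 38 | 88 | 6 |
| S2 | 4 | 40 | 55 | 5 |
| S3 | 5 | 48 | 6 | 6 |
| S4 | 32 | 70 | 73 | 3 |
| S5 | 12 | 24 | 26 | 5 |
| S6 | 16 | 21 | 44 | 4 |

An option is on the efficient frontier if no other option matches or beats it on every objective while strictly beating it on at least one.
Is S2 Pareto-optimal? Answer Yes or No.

No

S5 vs S2: stipend 12≥4, tuition 24≤40, ranking 26≤55, duration 5≤5 — S5 is at least as good on every objective and strictly better on at least one, so S5 dominates S2.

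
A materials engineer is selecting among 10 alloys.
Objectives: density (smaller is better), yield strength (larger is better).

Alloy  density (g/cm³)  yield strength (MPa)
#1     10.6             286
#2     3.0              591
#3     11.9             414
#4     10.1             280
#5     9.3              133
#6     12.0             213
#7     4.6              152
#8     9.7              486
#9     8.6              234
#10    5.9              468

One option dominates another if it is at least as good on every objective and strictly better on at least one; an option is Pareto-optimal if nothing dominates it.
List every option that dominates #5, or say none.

#2, #7, #9, #10

#2: density 3.0≤9.3, yield strength 591≥133 — dominates #5.
#7: density 4.6≤9.3, yield strength 152≥133 — dominates #5.
#9: density 8.6≤9.3, yield strength 234≥133 — dominates #5.
#10: density 5.9≤9.3, yield strength 468≥133 — dominates #5.
Others (#1, #3, #4, #6, #8) are each worse than #5 on at least one objective.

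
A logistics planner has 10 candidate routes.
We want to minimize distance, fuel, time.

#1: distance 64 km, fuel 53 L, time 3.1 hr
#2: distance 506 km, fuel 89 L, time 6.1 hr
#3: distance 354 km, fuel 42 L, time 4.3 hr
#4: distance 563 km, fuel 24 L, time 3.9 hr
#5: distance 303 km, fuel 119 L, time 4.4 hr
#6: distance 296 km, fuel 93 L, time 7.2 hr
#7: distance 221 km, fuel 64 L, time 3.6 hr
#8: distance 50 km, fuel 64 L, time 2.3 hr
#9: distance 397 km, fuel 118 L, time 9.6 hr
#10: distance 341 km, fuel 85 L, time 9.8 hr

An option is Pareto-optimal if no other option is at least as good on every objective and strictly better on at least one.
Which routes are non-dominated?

#1, #3, #4, #8

#1: not dominated.
#2: dominated by #1 (distance 64≤506, fuel 53≤89, time 3.1≤6.1).
#3: not dominated.
#4: not dominated (best fuel).
#5: dominated by #1 (distance 64≤303, fuel 53≤119, time 3.1≤4.4).
#6: dominated by #1 (distance 64≤296, fuel 53≤93, time 3.1≤7.2).
#7: dominated by #1 (distance 64≤221, fuel 53≤64, time 3.1≤3.6).
#8: not dominated (best distance).
#9: dominated by #1 (distance 64≤397, fuel 53≤118, time 3.1≤9.6).
#10: dominated by #1 (distance 64≤341, fuel 53≤85, time 3.1≤9.8).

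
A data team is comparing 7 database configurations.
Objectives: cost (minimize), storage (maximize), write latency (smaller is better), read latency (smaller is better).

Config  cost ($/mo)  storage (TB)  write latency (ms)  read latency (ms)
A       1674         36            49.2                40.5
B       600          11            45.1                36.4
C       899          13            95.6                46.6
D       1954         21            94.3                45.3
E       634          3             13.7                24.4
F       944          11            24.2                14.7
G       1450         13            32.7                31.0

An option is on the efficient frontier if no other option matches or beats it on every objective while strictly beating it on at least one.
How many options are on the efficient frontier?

A: not dominated (best storage).
B: not dominated (best cost).
C: not dominated.
D: dominated by A (cost 1674≤1954, storage 36≥21, write latency 49.2≤94.3, read latency 40.5≤45.3).
E: not dominated (best write latency).
F: not dominated (best read latency).
G: not dominated.
Pareto-optimal: A, B, C, E, F, G → 6.

6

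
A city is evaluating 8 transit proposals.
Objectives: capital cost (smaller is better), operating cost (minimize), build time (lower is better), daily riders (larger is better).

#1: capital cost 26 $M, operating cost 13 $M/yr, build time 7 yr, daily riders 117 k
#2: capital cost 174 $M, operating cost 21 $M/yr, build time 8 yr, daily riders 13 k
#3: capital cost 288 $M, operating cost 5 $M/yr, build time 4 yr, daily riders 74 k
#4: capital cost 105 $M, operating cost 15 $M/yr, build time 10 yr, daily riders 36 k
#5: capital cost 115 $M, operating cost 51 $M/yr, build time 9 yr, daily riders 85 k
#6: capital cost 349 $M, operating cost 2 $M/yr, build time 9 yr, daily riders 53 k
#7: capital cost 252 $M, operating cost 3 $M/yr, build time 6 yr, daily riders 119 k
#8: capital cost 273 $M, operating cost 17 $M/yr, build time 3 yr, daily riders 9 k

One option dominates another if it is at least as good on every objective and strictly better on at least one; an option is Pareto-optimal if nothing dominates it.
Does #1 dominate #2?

#1 vs #2: capital cost 26≤174, operating cost 13≤21, build time 7≤8, daily riders 117≥13 — #1 is at least as good on every objective with at least one strict improvement.

Yes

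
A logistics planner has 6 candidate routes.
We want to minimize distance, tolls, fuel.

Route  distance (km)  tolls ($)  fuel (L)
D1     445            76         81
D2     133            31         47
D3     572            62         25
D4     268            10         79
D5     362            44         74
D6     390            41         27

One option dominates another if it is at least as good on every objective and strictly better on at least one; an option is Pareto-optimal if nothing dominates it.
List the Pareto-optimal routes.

D1: dominated by D2 (distance 133≤445, tolls 31≤76, fuel 47≤81).
D2: not dominated (best distance).
D3: not dominated (best fuel).
D4: not dominated (best tolls).
D5: dominated by D2 (distance 133≤362, tolls 31≤44, fuel 47≤74).
D6: not dominated.

D2, D3, D4, D6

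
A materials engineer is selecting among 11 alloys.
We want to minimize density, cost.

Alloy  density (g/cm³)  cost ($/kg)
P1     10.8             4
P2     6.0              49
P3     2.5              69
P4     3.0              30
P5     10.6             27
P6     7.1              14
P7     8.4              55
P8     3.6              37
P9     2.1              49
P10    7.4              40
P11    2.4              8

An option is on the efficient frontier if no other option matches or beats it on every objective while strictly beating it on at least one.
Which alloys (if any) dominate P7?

P2: density 6.0≤8.4, cost 49≤55 — dominates P7.
P4: density 3.0≤8.4, cost 30≤55 — dominates P7.
P6: density 7.1≤8.4, cost 14≤55 — dominates P7.
P8: density 3.6≤8.4, cost 37≤55 — dominates P7.
P9: density 2.1≤8.4, cost 49≤55 — dominates P7.
P10: density 7.4≤8.4, cost 40≤55 — dominates P7.
P11: density 2.4≤8.4, cost 8≤55 — dominates P7.
Others (P1, P3, P5) are each worse than P7 on at least one objective.

P2, P4, P6, P8, P9, P10, P11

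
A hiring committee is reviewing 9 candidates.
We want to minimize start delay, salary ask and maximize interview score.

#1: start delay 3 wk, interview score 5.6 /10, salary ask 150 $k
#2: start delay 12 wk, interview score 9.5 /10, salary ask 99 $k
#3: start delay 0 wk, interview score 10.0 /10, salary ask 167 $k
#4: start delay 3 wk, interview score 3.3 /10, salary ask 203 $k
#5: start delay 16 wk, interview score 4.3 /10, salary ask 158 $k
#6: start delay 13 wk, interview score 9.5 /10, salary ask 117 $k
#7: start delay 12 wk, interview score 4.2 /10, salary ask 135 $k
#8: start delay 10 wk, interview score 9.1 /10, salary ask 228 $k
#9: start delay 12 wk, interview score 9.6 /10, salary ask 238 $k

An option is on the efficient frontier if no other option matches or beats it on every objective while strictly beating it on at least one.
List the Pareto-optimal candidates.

#1, #2, #3

#1: not dominated.
#2: not dominated (best salary ask).
#3: not dominated (best start delay).
#4: dominated by #1 (start delay 3≤3, interview score 5.6≥3.3, salary ask 150≤203).
#5: dominated by #1 (start delay 3≤16, interview score 5.6≥4.3, salary ask 150≤158).
#6: dominated by #2 (start delay 12≤13, interview score 9.5≥9.5, salary ask 99≤117).
#7: dominated by #2 (start delay 12≤12, interview score 9.5≥4.2, salary ask 99≤135).
#8: dominated by #3 (start delay 0≤10, interview score 10.0≥9.1, salary ask 167≤228).
#9: dominated by #3 (start delay 0≤12, interview score 10.0≥9.6, salary ask 167≤238).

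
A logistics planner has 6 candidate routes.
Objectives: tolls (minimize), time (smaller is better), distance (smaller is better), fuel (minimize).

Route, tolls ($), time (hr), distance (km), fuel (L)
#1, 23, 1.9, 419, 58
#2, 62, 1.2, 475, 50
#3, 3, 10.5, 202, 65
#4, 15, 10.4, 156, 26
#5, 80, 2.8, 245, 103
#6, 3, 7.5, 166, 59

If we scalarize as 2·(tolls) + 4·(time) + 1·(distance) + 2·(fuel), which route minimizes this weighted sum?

#4

#1: 2·23 + 4·1.9 + 1·419 + 2·58 = 588.6
#2: 2·62 + 4·1.2 + 1·475 + 2·50 = 703.8
#3: 2·3 + 4·10.5 + 1·202 + 2·65 = 380.0
#4: 2·15 + 4·10.4 + 1·156 + 2·26 = 279.6
#5: 2·80 + 4·2.8 + 1·245 + 2·103 = 622.2
#6: 2·3 + 4·7.5 + 1·166 + 2·59 = 320.0
Lowest: #4 at 279.6.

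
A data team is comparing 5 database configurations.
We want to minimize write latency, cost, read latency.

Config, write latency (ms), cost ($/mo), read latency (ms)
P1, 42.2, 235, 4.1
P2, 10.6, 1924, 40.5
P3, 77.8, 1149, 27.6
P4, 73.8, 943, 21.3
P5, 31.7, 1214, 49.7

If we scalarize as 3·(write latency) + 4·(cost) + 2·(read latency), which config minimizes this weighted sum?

P1: 3·42.2 + 4·235 + 2·4.1 = 1074.8
P2: 3·10.6 + 4·1924 + 2·40.5 = 7808.8
P3: 3·77.8 + 4·1149 + 2·27.6 = 4884.6
P4: 3·73.8 + 4·943 + 2·21.3 = 4036.0
P5: 3·31.7 + 4·1214 + 2·49.7 = 5050.5
Lowest: P1 at 1074.8.

P1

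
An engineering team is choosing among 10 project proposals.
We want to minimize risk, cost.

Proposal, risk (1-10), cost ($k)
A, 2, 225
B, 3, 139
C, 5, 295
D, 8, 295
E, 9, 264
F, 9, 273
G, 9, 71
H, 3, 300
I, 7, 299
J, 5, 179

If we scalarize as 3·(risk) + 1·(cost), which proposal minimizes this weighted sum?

G

A: 3·2 + 1·225 = 231
B: 3·3 + 1·139 = 148
C: 3·5 + 1·295 = 310
D: 3·8 + 1·295 = 319
E: 3·9 + 1·264 = 291
F: 3·9 + 1·273 = 300
G: 3·9 + 1·71 = 98
H: 3·3 + 1·300 = 309
I: 3·7 + 1·299 = 320
J: 3·5 + 1·179 = 194
Lowest: G at 98.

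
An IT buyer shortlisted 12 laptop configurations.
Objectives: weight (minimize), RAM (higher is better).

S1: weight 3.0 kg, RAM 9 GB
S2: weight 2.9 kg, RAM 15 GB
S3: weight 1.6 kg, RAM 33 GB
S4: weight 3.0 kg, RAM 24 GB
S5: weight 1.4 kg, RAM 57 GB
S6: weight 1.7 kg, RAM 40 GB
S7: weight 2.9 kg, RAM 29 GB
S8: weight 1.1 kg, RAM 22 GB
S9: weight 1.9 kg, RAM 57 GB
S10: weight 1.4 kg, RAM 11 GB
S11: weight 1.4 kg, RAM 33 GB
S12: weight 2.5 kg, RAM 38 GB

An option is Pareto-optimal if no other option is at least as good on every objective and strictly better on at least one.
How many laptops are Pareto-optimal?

S1: dominated by S2 (weight 2.9≤3.0, RAM 15≥9).
S2: dominated by S3 (weight 1.6≤2.9, RAM 33≥15).
S3: dominated by S5 (weight 1.4≤1.6, RAM 57≥33).
S4: dominated by S3 (weight 1.6≤3.0, RAM 33≥24).
S5: not dominated.
S6: dominated by S5 (weight 1.4≤1.7, RAM 57≥40).
S7: dominated by S3 (weight 1.6≤2.9, RAM 33≥29).
S8: not dominated (best weight).
S9: dominated by S5 (weight 1.4≤1.9, RAM 57≥57).
S10: dominated by S5 (weight 1.4≤1.4, RAM 57≥11).
S11: dominated by S5 (weight 1.4≤1.4, RAM 57≥33).
S12: dominated by S5 (weight 1.4≤2.5, RAM 57≥38).
Pareto-optimal: S5, S8 → 2.

2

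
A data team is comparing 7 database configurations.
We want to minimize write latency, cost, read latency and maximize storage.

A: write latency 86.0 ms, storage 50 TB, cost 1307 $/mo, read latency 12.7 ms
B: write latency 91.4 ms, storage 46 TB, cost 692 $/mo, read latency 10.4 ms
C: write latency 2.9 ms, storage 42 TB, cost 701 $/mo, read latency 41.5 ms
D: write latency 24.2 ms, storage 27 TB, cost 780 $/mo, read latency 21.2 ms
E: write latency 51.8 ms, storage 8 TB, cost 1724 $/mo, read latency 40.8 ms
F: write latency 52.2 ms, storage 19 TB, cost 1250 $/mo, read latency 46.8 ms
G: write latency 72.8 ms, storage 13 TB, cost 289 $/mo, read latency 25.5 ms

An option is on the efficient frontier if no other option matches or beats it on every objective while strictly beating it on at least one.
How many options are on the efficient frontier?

A: not dominated (best storage).
B: not dominated (best read latency).
C: not dominated (best write latency).
D: not dominated.
E: dominated by D (write latency 24.2≤51.8, storage 27≥8, cost 780≤1724, read latency 21.2≤40.8).
F: dominated by C (write latency 2.9≤52.2, storage 42≥19, cost 701≤1250, read latency 41.5≤46.8).
G: not dominated (best cost).
Pareto-optimal: A, B, C, D, G → 5.

5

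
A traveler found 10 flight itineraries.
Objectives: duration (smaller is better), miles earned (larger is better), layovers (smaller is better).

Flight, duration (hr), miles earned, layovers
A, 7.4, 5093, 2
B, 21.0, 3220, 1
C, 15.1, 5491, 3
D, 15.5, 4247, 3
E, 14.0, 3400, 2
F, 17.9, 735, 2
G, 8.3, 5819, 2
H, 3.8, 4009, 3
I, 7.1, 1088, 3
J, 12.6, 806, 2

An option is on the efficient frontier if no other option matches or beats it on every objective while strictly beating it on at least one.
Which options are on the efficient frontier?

A, B, G, H

A: not dominated.
B: not dominated (best layovers).
C: dominated by G (duration 8.3≤15.1, miles earned 5819≥5491, layovers 2≤3).
D: dominated by A (duration 7.4≤15.5, miles earned 5093≥4247, layovers 2≤3).
E: dominated by A (duration 7.4≤14.0, miles earned 5093≥3400, layovers 2≤2).
F: dominated by A (duration 7.4≤17.9, miles earned 5093≥735, layovers 2≤2).
G: not dominated (best miles earned).
H: not dominated (best duration).
I: dominated by H (duration 3.8≤7.1, miles earned 4009≥1088, layovers 3≤3).
J: dominated by A (duration 7.4≤12.6, miles earned 5093≥806, layovers 2≤2).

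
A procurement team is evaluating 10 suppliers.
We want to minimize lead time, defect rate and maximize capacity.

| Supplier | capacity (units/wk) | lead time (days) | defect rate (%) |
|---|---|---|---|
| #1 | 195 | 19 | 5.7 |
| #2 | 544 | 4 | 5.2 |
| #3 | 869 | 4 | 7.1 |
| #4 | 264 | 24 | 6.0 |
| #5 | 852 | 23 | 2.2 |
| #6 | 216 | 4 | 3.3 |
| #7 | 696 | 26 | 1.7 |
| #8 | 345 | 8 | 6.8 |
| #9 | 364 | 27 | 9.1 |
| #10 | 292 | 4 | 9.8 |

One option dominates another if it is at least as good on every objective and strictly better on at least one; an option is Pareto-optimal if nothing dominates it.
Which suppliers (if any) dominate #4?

#2: capacity 544≥264, lead time 4≤24, defect rate 5.2≤6.0 — dominates #4.
#5: capacity 852≥264, lead time 23≤24, defect rate 2.2≤6.0 — dominates #4.
Others (#1, #3, #6, #7, #8, #9, #10) are each worse than #4 on at least one objective.

#2, #5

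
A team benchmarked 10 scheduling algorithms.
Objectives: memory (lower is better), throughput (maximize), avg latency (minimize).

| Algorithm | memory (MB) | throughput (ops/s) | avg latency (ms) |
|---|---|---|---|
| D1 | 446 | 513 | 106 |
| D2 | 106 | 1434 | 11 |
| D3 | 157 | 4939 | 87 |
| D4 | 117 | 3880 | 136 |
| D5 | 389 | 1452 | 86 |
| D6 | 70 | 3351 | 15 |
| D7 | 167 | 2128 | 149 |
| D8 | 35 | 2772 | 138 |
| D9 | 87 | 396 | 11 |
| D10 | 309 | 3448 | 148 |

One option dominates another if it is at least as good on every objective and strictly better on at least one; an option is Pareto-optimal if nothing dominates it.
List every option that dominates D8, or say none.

none

D1: worse on memory (446 vs 35).
D2: worse on memory (106 vs 35).
D3: worse on memory (157 vs 35).
D4: worse on memory (117 vs 35).
D5: worse on memory (389 vs 35).
D6: worse on memory (70 vs 35).
D7: worse on memory (167 vs 35).
D9: worse on memory (87 vs 35).
D10: worse on memory (309 vs 35).
No option dominates D8.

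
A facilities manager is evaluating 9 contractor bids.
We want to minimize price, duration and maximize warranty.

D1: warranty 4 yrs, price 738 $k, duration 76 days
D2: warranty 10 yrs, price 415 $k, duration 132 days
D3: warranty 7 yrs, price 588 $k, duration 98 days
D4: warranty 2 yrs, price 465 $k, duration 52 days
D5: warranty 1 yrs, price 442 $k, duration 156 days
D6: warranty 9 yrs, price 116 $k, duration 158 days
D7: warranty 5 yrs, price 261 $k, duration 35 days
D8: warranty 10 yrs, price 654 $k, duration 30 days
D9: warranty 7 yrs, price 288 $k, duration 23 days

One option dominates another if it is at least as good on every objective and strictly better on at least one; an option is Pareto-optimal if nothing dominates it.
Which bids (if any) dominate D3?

D9: warranty 7≥7, price 288≤588, duration 23≤98 — dominates D3.
Others (D1, D2, D4, D5, D6, D7, D8) are each worse than D3 on at least one objective.

D9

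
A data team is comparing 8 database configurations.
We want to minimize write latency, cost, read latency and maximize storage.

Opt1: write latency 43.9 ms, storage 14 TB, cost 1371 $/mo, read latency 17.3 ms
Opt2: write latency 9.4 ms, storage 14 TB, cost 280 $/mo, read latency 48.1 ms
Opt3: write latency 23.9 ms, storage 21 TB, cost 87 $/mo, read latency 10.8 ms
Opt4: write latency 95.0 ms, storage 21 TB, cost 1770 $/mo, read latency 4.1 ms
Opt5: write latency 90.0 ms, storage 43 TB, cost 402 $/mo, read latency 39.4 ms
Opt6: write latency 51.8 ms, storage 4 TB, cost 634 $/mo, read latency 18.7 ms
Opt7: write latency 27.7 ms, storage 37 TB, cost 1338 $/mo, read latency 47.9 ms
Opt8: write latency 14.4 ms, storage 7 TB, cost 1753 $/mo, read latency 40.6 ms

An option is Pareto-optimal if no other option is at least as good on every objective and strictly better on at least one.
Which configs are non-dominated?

Opt1: dominated by Opt3 (write latency 23.9≤43.9, storage 21≥14, cost 87≤1371, read latency 10.8≤17.3).
Opt2: not dominated (best write latency).
Opt3: not dominated (best cost).
Opt4: not dominated (best read latency).
Opt5: not dominated (best storage).
Opt6: dominated by Opt3 (write latency 23.9≤51.8, storage 21≥4, cost 87≤634, read latency 10.8≤18.7).
Opt7: not dominated.
Opt8: not dominated.

Opt2, Opt3, Opt4, Opt5, Opt7, Opt8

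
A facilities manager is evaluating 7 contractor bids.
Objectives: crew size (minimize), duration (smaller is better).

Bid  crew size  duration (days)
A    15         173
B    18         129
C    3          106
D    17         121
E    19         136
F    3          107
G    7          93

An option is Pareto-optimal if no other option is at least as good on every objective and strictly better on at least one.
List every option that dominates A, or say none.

C, F, G

C: crew size 3≤15, duration 106≤173 — dominates A.
F: crew size 3≤15, duration 107≤173 — dominates A.
G: crew size 7≤15, duration 93≤173 — dominates A.
Others (B, D, E) are each worse than A on at least one objective.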